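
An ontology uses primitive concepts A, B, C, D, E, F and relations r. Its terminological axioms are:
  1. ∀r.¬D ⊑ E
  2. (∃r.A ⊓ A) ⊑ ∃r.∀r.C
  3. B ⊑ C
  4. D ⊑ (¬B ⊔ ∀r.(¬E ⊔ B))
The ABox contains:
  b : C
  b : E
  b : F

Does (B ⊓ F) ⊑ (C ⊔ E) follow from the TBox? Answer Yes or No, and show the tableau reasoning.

Yes

1. (B ⊓ F) ⊑ (C ⊔ E)  ⇔  ((B ⊓ F) ⊓ (¬C ⊓ ¬E)) unsat w.r.t. T
   all branches close; clash {C, ¬C} at x₀
2. Hence (B ⊓ F) ⊑ (C ⊔ E): entailed.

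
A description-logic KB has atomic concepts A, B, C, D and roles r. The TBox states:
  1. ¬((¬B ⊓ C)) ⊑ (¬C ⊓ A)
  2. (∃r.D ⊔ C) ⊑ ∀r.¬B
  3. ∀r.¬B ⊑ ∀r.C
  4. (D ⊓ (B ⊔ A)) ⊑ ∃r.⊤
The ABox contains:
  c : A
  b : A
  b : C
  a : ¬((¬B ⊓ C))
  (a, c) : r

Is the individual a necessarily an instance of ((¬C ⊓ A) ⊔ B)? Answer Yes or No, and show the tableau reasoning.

1. a : ((¬C ⊓ A) ⊔ B)?  L(a) = {¬((¬B ⊓ C))} ∪ {((C ⊔ ¬A) ⊓ ¬B)}
   clash {A, ¬A} at a — a ∈ ((¬C ⊓ A) ⊔ B)
2. Hence a : ((¬C ⊓ A) ⊔ B): entailed.

Yes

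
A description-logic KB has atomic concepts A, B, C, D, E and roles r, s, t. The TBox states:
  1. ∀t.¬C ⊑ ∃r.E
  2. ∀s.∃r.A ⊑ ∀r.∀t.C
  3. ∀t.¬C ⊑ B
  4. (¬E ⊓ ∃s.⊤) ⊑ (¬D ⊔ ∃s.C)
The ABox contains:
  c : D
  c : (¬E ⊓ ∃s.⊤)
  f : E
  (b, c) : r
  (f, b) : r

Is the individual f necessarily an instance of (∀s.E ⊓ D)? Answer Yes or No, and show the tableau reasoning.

1. f : (∀s.E ⊓ D)?  L(f) = {E} ∪ {(∃s.¬E ⊔ ¬D)}
   open: L(f) ⊇ {E, ∃s.¬E, ∃s.∀r.¬A, ∃t.C} (+ ∃-successors) — f ∉ (∀s.E ⊓ D) possible
2. Hence f : (∀s.E ⊓ D): not entailed.

No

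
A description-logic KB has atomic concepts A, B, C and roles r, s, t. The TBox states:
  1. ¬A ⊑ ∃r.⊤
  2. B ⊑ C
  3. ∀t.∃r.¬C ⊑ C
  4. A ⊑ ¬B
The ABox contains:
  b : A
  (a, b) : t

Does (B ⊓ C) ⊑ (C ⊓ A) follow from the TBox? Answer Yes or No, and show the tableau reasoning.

No

1. (B ⊓ C) ⊑ (C ⊓ A)  ⇔  ((B ⊓ C) ⊓ (¬C ⊔ ¬A)) unsat w.r.t. T
   open: L(x₀) ⊇ {B, C, ¬A, ∃r.⊤} (+ ∃-successors)
2. Hence (B ⊓ C) ⊑ (C ⊓ A): not entailed.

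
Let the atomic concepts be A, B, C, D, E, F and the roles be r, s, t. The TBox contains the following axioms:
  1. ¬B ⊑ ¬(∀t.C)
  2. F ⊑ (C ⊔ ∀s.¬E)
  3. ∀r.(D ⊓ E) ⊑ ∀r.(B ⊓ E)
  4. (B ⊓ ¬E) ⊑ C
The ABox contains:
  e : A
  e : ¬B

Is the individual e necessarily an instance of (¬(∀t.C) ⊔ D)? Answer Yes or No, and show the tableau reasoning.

1. e : (¬(∀t.C) ⊔ D)?  L(e) = {A, ¬B} ∪ {(∀t.C ⊓ ¬D)}
   clash {C, ¬C} at an ∃-successor — e ∈ (¬(∀t.C) ⊔ D)
2. Hence e : (¬(∀t.C) ⊔ D): entailed.

Yes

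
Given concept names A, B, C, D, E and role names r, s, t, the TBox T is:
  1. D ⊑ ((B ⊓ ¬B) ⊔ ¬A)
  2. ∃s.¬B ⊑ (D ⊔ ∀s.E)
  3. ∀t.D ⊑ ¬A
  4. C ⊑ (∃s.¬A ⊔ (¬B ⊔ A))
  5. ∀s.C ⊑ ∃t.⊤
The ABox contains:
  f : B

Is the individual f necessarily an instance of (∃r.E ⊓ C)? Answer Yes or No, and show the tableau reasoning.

1. f : (∃r.E ⊓ C)?  L(f) = {B} ∪ {(∀r.¬E ⊔ ¬C)}
   open: L(f) ⊇ {B, ¬C, ¬D, ∀r.¬E, ∀s.B, …} (+ ∃-successors) — f ∉ (∃r.E ⊓ C) possible
2. Hence f : (∃r.E ⊓ C): not entailed.

No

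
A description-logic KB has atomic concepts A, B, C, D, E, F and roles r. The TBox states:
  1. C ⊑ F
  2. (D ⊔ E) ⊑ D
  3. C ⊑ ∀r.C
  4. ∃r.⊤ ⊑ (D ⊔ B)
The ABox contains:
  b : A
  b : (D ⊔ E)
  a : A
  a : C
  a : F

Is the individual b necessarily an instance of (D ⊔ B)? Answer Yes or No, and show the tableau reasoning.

Yes

1. b : (D ⊔ B)?  L(b) = {A, (D ⊔ E)} ∪ {(¬D ⊓ ¬B)}
   clash {B, ¬B} at b — b ∈ (D ⊔ B)
2. Hence b : (D ⊔ B): entailed.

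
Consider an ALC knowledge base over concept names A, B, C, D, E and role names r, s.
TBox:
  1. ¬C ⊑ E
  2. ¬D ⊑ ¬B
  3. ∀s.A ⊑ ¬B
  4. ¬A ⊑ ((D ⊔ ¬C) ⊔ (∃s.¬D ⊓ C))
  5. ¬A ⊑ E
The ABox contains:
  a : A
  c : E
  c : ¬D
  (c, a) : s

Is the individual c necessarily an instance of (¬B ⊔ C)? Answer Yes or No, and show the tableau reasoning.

Yes

1. c : (¬B ⊔ C)?  L(c) = {E, ¬D} ∪ {(B ⊓ ¬C)}
   clash {B, ¬B} at c — c ∈ (¬B ⊔ C)
2. Hence c : (¬B ⊔ C): entailed.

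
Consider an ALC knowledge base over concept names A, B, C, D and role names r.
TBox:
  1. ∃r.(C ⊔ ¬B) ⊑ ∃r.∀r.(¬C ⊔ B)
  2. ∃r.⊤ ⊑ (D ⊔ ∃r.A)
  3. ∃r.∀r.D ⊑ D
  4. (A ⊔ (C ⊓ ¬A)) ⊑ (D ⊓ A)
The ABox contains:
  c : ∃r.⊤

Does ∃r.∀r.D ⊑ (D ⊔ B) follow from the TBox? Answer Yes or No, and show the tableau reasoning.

1. ∃r.∀r.D ⊑ (D ⊔ B)  ⇔  (∃r.∀r.D ⊓ (¬D ⊓ ¬B)) unsat w.r.t. T
   all branches close; clash {D, ¬D} at x₀
2. Hence ∃r.∀r.D ⊑ (D ⊔ B): entailed.

Yes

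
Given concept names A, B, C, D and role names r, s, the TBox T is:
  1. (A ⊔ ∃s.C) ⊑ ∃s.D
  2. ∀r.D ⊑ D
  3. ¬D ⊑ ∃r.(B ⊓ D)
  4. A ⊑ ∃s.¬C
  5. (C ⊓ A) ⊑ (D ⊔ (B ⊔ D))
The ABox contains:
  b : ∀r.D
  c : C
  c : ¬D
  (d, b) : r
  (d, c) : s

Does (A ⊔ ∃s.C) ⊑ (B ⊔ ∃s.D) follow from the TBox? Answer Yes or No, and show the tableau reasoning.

Yes

1. (A ⊔ ∃s.C) ⊑ (B ⊔ ∃s.D)  ⇔  ((A ⊔ ∃s.C) ⊓ (¬B ⊓ ∀s.¬D)) unsat w.r.t. T
   all branches close; clash {D, ¬D} at an ∃-successor
2. Hence (A ⊔ ∃s.C) ⊑ (B ⊔ ∃s.D): entailed.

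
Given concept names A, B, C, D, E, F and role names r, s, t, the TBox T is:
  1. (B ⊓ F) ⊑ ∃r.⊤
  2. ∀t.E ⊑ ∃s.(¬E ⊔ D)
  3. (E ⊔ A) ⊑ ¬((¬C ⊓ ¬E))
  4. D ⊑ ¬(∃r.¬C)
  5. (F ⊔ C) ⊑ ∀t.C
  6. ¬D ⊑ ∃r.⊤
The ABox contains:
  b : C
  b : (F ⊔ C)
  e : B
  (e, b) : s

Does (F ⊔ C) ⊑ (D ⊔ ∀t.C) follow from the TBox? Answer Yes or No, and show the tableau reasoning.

Yes

1. (F ⊔ C) ⊑ (D ⊔ ∀t.C)  ⇔  ((F ⊔ C) ⊓ (¬D ⊓ ∃t.¬C)) unsat w.r.t. T
   all branches close; clash {C, ¬C} at an ∃-successor
2. Hence (F ⊔ C) ⊑ (D ⊔ ∀t.C): entailed.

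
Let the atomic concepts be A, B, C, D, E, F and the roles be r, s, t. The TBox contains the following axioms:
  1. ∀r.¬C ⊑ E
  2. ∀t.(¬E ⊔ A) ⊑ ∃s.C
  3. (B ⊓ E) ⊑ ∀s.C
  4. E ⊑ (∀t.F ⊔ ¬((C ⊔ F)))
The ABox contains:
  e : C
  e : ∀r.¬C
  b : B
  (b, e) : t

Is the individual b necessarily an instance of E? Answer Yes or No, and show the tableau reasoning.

No

1. b : E?  L(b) = {B} ∪ {¬E}
   open: L(b) ⊇ {B, ¬E, ∃r.C, ∃t.(E ⊓ ¬A)} (+ ∃-successors) — b ∉ E possible
2. Hence b : E: not entailed.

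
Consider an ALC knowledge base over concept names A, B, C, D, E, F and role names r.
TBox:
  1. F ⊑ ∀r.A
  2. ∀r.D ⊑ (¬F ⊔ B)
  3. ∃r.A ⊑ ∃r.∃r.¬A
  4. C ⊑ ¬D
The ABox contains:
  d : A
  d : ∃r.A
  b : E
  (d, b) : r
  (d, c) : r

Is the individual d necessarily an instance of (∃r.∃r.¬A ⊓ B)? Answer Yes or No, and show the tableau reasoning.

No

1. d : (∃r.∃r.¬A ⊓ B)?  L(d) = {A, ∃r.A} ∪ {(∀r.∀r.A ⊔ ¬B)}
   apply at d: ∃r.A⊑∃r.∃r.¬A
   open: L(d) ⊇ {A, ¬B, ¬C, ¬F, ∃r.A, …} (+ ∃-successors) — d ∉ (∃r.∃r.¬A ⊓ B) possible
2. Hence d : (∃r.∃r.¬A ⊓ B): not entailed.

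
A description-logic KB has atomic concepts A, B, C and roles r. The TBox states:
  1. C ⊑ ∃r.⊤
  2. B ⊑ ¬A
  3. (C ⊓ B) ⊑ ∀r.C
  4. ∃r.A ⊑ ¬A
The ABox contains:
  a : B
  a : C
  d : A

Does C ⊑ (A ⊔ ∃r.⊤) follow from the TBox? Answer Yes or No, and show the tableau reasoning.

Yes

1. C ⊑ (A ⊔ ∃r.⊤)  ⇔  (C ⊓ (¬A ⊓ ∀r.⊥)) unsat w.r.t. T
   all branches close; clash ⊥ at an ∃-successor
2. Hence C ⊑ (A ⊔ ∃r.⊤): entailed.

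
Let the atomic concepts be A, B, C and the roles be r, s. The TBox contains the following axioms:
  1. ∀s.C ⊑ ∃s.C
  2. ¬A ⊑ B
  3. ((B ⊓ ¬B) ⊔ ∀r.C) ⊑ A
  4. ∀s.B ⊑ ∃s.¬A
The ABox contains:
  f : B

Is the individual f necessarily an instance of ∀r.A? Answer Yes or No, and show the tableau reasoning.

1. f : ∀r.A?  L(f) = {B} ∪ {∃r.¬A}
   open: L(f) ⊇ {B, ∃r.¬A, ∃r.¬C, ∃s.¬B, ∃s.¬C} (+ ∃-successors) — f ∉ ∀r.A possible
2. Hence f : ∀r.A: not entailed.

No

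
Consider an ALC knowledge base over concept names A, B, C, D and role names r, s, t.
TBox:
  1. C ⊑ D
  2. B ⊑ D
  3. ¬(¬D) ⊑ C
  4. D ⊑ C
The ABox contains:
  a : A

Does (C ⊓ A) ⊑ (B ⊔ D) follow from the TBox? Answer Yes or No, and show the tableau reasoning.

Yes

1. (C ⊓ A) ⊑ (B ⊔ D)  ⇔  ((C ⊓ A) ⊓ (¬B ⊓ ¬D)) unsat w.r.t. T
   all branches close; clash {D, ¬D} at x₀
2. Hence (C ⊓ A) ⊑ (B ⊔ D): entailed.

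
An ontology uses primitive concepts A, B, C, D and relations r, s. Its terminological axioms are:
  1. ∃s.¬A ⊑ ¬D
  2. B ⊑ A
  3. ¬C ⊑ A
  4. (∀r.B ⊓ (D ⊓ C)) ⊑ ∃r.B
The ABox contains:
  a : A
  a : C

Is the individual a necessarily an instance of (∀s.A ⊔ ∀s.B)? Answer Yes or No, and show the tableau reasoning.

1. a : (∀s.A ⊔ ∀s.B)?  L(a) = {A, C} ∪ {(∃s.¬A ⊓ ∃s.¬B)}
   apply at a: ∃s.¬A⊑¬D
   open: L(a) ⊇ {A, C, ¬D, ∃r.¬B, ∃s.¬A, …} (+ ∃-successors) — a ∉ (∀s.A ⊔ ∀s.B) possible
2. Hence a : (∀s.A ⊔ ∀s.B): not entailed.

No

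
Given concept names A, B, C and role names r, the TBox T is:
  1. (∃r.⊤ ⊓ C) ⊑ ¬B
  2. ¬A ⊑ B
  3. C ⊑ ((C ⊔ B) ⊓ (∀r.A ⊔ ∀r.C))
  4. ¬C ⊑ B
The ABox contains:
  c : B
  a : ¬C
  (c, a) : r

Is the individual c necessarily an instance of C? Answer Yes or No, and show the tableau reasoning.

No

1. c : C?  L(c) = {B} ∪ {¬C}
   open: L(c) ⊇ {B, ¬C} — c ∉ C possible
2. Hence c : C: not entailed.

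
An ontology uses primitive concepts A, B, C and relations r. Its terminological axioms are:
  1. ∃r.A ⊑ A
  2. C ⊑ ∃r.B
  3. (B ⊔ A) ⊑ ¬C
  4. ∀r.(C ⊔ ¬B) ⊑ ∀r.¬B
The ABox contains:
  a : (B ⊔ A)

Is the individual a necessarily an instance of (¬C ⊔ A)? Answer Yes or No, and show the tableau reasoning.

Yes

1. a : (¬C ⊔ A)?  L(a) = {(B ⊔ A)} ∪ {(C ⊓ ¬A)}
   clash {A, ¬A} at a — a ∈ (¬C ⊔ A)
2. Hence a : (¬C ⊔ A): entailed.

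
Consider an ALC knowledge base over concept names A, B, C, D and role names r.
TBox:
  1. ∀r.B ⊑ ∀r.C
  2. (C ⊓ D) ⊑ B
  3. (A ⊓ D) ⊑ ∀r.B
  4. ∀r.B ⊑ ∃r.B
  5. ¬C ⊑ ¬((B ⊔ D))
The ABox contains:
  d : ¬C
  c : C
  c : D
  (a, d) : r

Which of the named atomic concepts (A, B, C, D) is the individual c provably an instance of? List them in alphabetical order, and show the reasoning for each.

1. c : A?  L(c) = {C, D} ∪ {¬A}
   open: L(c) ⊇ {B, C, D, ¬A, ∃r.¬B} (+ ∃-successors) — c ∉ A possible
2. c : B?  L(c) = {C, D} ∪ {¬B}
   clash {B, ¬B} at c — c ∈ B
3. c : C?  L(c) = {C, D} ∪ {¬C}
   clash {C, ¬C} at c — c ∈ C
4. c : D?  L(c) = {C, D} ∪ {¬D}
   clash {D, ¬D} at c — c ∈ D
5. Entailed for c: {B, C, D}

{B, C, D}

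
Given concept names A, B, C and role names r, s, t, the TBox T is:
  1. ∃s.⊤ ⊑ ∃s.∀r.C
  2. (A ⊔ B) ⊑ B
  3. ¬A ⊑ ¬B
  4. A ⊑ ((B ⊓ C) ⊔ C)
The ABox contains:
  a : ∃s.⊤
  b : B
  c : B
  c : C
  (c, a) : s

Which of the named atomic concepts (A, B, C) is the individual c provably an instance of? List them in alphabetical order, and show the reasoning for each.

{A, B, C}

1. c : A?  L(c) = {B, C} ∪ {¬A}
   clash {B, ¬B} at c — c ∈ A
2. c : B?  L(c) = {B, C} ∪ {¬B}
   clash {B, ¬B} at c — c ∈ B
3. c : C?  L(c) = {B, C} ∪ {¬C}
   clash {C, ¬C} at c — c ∈ C
4. Entailed for c: {A, B, C}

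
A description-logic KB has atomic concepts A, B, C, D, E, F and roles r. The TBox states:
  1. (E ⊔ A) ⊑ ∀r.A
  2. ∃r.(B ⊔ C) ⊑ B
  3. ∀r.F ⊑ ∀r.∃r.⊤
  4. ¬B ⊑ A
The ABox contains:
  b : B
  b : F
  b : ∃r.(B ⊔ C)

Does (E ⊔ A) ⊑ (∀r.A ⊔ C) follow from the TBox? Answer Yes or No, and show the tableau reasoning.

Yes

1. (E ⊔ A) ⊑ (∀r.A ⊔ C)  ⇔  ((E ⊔ A) ⊓ (∃r.¬A ⊓ ¬C)) unsat w.r.t. T
   all branches close; clash {A, ¬A} at an ∃-successor
2. Hence (E ⊔ A) ⊑ (∀r.A ⊔ C): entailed.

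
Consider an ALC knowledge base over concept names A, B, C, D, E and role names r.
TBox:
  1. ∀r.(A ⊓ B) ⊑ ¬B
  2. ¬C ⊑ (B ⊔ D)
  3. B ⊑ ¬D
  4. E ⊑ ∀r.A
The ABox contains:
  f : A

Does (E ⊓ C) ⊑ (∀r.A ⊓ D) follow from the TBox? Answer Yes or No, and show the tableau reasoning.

No

1. (E ⊓ C) ⊑ (∀r.A ⊓ D)  ⇔  ((E ⊓ C) ⊓ (∃r.¬A ⊔ ¬D)) unsat w.r.t. T
   apply at x₀: E⊑∀r.A
   open: L(x₀) ⊇ {C, E, ¬B, ¬D, ∀r.A}
2. Hence (E ⊓ C) ⊑ (∀r.A ⊓ D): not entailed.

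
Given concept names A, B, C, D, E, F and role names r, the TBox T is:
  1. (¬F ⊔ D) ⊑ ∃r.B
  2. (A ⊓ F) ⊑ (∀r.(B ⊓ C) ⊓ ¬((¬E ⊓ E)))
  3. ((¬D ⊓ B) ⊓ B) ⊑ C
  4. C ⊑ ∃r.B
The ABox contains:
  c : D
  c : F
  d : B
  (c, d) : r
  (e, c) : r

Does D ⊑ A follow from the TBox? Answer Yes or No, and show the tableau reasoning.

No

1. D ⊑ A  ⇔  (D ⊓ ¬A) unsat w.r.t. T
   open: L(x₀) ⊇ {D, ¬A, ¬C, ∃r.B} (+ ∃-successors)
2. Hence D ⊑ A: not entailed.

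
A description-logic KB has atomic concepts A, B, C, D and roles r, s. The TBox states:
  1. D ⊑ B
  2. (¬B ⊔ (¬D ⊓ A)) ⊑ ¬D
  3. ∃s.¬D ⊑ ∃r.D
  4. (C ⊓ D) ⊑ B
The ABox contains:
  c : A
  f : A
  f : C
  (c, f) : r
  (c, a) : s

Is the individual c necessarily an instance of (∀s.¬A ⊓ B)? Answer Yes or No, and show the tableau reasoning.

No

1. c : (∀s.¬A ⊓ B)?  L(c) = {A} ∪ {(∃s.A ⊔ ¬B)}
   open: L(c) ⊇ {A, ¬D, ∀s.D, ∃s.A} (+ ∃-successors) — c ∉ (∀s.¬A ⊓ B) possible
2. Hence c : (∀s.¬A ⊓ B): not entailed.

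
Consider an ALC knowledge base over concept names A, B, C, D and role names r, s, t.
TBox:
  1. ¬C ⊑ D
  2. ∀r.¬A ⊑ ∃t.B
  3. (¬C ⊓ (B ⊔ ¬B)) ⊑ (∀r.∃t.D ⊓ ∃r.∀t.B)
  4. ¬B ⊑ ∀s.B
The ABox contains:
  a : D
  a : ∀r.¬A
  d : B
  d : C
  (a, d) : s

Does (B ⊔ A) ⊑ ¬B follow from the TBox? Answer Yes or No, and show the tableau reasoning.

1. (B ⊔ A) ⊑ ¬B  ⇔  ((B ⊔ A) ⊓ B) unsat w.r.t. T
   open: L(x₀) ⊇ {B, C, ∃r.A} (+ ∃-successors)
2. Hence (B ⊔ A) ⊑ ¬B: not entailed.

No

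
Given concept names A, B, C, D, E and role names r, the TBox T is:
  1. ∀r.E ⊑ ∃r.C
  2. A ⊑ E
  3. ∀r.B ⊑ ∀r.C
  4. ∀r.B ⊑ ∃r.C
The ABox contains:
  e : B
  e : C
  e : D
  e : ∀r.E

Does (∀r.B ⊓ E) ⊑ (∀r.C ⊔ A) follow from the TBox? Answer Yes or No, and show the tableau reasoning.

Yes

1. (∀r.B ⊓ E) ⊑ (∀r.C ⊔ A)  ⇔  ((∀r.B ⊓ E) ⊓ (∃r.¬C ⊓ ¬A)) unsat w.r.t. T
   all branches close; clash {C, ¬C} at an ∃-successor
2. Hence (∀r.B ⊓ E) ⊑ (∀r.C ⊔ A): entailed.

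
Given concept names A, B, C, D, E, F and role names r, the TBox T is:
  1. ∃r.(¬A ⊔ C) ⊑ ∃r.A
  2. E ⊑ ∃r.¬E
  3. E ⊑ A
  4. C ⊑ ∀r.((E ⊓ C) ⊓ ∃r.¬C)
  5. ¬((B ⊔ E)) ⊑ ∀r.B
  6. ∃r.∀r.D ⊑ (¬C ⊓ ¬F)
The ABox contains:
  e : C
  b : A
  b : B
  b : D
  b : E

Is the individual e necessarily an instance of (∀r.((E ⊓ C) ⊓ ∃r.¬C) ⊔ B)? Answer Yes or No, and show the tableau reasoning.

Yes

1. e : (∀r.((E ⊓ C) ⊓ ∃r.¬C) ⊔ B)?  L(e) = {C} ∪ {(∃r.((¬E ⊔ ¬C) ⊔ ∀r.C) ⊓ ¬B)}
   clash {C, ¬C} at e — e ∈ (∀r.((E ⊓ C) ⊓ ∃r.¬C) ⊔ B)
2. Hence e : (∀r.((E ⊓ C) ⊓ ∃r.¬C) ⊔ B): entailed.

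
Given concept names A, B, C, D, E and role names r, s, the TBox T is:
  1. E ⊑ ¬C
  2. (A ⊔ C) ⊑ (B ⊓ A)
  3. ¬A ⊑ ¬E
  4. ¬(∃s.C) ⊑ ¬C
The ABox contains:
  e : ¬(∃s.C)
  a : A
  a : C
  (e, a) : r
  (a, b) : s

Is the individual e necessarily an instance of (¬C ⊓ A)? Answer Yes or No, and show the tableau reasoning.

No

1. e : (¬C ⊓ A)?  L(e) = {¬(∃s.C)} ∪ {(C ⊔ ¬A)}
   apply at e: ¬(∃s.C)⊑¬C
   open: L(e) ⊇ {¬A, ¬C, ¬E, ∀s.¬C} — e ∉ (¬C ⊓ A) possible
2. Hence e : (¬C ⊓ A): not entailed.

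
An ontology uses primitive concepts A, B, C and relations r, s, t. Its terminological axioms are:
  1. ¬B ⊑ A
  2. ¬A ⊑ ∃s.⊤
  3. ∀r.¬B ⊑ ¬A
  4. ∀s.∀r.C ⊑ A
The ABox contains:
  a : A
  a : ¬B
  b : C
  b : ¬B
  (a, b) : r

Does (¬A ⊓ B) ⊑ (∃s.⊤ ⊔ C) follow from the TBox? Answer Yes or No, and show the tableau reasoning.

Yes

1. (¬A ⊓ B) ⊑ (∃s.⊤ ⊔ C)  ⇔  ((¬A ⊓ B) ⊓ (∀s.⊥ ⊓ ¬C)) unsat w.r.t. T
   all branches close; clash {A, ¬A} at x₀
2. Hence (¬A ⊓ B) ⊑ (∃s.⊤ ⊔ C): entailed.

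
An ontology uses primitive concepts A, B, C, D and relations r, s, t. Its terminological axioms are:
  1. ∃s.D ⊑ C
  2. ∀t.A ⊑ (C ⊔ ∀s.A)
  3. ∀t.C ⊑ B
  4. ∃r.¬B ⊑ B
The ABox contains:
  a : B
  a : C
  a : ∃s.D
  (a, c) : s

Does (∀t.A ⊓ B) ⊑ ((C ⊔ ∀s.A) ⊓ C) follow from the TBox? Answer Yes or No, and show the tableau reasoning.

1. (∀t.A ⊓ B) ⊑ ((C ⊔ ∀s.A) ⊓ C)  ⇔  ((∀t.A ⊓ B) ⊓ ((¬C ⊓ ∃s.¬A) ⊔ ¬C)) unsat w.r.t. T
   apply at x₀: ∀t.A⊑(C ⊔ ∀s.A)
   open: L(x₀) ⊇ {B, ¬C, ∀s.A, ∀s.¬D, ∀t.A}
2. Hence (∀t.A ⊓ B) ⊑ ((C ⊔ ∀s.A) ⊓ C): not entailed.

No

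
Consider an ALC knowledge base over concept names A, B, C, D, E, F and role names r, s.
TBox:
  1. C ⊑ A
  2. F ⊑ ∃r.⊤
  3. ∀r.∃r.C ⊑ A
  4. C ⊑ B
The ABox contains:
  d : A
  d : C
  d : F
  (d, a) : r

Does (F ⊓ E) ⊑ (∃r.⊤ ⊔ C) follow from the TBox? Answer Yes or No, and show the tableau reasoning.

1. (F ⊓ E) ⊑ (∃r.⊤ ⊔ C)  ⇔  ((F ⊓ E) ⊓ (∀r.⊥ ⊓ ¬C)) unsat w.r.t. T
   all branches close; clash ⊥ at an ∃-successor
2. Hence (F ⊓ E) ⊑ (∃r.⊤ ⊔ C): entailed.

Yes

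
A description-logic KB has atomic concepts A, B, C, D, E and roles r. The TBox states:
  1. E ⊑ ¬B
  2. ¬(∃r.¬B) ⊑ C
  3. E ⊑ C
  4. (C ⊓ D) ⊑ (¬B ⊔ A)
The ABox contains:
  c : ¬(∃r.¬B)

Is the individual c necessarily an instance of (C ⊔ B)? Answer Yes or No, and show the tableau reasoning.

1. c : (C ⊔ B)?  L(c) = {¬(∃r.¬B)} ∪ {(¬C ⊓ ¬B)}
   clash {C, ¬C} at c — c ∈ (C ⊔ B)
2. Hence c : (C ⊔ B): entailed.

Yes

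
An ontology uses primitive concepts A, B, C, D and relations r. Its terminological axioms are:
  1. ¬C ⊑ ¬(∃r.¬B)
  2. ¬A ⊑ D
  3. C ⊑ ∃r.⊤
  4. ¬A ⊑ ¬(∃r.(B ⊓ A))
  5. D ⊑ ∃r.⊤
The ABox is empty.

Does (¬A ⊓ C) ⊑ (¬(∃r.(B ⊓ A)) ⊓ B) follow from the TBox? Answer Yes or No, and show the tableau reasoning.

No

1. (¬A ⊓ C) ⊑ (¬(∃r.(B ⊓ A)) ⊓ B)  ⇔  ((¬A ⊓ C) ⊓ (∃r.(B ⊓ A) ⊔ ¬B)) unsat w.r.t. T
   apply at x₀: ¬A⊑D; C⊑∃r.⊤; ¬A⊑¬(∃r.(B ⊓ A))
   open: L(x₀) ⊇ {C, D, ¬A, ¬B, ∀r.(¬B ⊔ ¬A), …} (+ ∃-successors)
2. Hence (¬A ⊓ C) ⊑ (¬(∃r.(B ⊓ A)) ⊓ B): not entailed.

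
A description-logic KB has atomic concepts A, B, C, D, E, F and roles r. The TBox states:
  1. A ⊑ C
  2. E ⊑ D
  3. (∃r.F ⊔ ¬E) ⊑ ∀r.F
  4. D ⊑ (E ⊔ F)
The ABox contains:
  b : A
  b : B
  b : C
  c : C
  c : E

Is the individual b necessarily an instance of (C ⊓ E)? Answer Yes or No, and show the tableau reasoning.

1. b : (C ⊓ E)?  L(b) = {A, B, C} ∪ {(¬C ⊔ ¬E)}
   open: L(b) ⊇ {A, B, C, ¬D, ¬E, …} — b ∉ (C ⊓ E) possible
2. Hence b : (C ⊓ E): not entailed.

No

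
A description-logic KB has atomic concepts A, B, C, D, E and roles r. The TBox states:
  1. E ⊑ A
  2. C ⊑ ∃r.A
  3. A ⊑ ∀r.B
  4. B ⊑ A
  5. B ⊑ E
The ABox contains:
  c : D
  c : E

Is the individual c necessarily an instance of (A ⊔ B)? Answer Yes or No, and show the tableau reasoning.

1. c : (A ⊔ B)?  L(c) = {D, E} ∪ {(¬A ⊓ ¬B)}
   clash {A, ¬A} at c — c ∈ (A ⊔ B)
2. Hence c : (A ⊔ B): entailed.

Yes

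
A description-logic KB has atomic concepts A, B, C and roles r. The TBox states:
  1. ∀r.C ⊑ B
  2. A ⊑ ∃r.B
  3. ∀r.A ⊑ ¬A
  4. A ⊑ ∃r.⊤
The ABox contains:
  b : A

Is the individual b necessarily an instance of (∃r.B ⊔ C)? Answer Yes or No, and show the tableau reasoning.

Yes

1. b : (∃r.B ⊔ C)?  L(b) = {A} ∪ {(∀r.¬B ⊓ ¬C)}
   clash {A, ¬A} at b — b ∈ (∃r.B ⊔ C)
2. Hence b : (∃r.B ⊔ C): entailed.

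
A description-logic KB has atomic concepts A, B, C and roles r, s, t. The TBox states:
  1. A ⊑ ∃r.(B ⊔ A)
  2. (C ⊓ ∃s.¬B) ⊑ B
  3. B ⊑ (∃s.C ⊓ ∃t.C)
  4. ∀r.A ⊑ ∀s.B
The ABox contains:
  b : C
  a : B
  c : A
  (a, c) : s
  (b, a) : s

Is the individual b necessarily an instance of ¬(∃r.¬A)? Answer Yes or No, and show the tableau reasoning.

1. b : ¬(∃r.¬A)?  L(b) = {C} ∪ {∃r.¬A}
   open: L(b) ⊇ {C, ¬A, ¬B, ∀s.B, ∃r.¬A} (+ ∃-successors) — b ∉ ¬(∃r.¬A) possible
2. Hence b : ¬(∃r.¬A): not entailed.

No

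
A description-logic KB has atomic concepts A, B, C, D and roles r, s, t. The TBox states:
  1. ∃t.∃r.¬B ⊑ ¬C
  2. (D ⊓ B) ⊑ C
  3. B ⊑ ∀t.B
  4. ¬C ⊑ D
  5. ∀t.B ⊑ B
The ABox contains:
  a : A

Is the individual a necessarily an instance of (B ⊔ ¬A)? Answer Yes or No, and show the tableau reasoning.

1. a : (B ⊔ ¬A)?  L(a) = {A} ∪ {(¬B ⊓ A)}
   open: L(a) ⊇ {A, C, ¬B, ∀t.∀r.B, ∃t.¬B} (+ ∃-successors) — a ∉ (B ⊔ ¬A) possible
2. Hence a : (B ⊔ ¬A): not entailed.

No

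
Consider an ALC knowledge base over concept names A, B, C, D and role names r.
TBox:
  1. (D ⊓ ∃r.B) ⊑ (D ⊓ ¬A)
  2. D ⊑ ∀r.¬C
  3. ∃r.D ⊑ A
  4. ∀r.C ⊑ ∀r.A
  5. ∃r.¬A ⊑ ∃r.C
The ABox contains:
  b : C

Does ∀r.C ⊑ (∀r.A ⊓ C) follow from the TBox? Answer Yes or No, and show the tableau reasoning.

1. ∀r.C ⊑ (∀r.A ⊓ C)  ⇔  (∀r.C ⊓ (∃r.¬A ⊔ ¬C)) unsat w.r.t. T
   apply at x₀: ∀r.C⊑∀r.A
   open: L(x₀) ⊇ {¬C, ¬D, ∀r.A, ∀r.C, ∀r.¬D}
2. Hence ∀r.C ⊑ (∀r.A ⊓ C): not entailed.

No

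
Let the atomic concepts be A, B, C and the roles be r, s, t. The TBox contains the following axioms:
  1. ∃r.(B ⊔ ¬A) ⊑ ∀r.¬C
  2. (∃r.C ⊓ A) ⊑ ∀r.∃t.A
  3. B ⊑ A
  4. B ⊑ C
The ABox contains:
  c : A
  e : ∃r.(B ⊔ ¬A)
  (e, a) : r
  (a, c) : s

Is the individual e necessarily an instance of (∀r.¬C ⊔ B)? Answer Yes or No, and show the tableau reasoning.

1. e : (∀r.¬C ⊔ B)?  L(e) = {∃r.(B ⊔ ¬A)} ∪ {(∃r.C ⊓ ¬B)}
   clash {C, ¬C} at an ∃-successor — e ∈ (∀r.¬C ⊔ B)
2. Hence e : (∀r.¬C ⊔ B): entailed.

Yes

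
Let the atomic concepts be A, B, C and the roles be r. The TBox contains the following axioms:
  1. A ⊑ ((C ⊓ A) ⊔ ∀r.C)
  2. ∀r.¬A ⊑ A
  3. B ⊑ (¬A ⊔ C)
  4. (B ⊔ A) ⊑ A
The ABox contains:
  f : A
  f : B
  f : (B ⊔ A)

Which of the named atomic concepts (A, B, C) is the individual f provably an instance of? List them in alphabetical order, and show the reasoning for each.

{A, B, C}

1. f : A?  L(f) = {A, B, (B ⊔ A)} ∪ {¬A}
   clash {A, ¬A} at f — f ∈ A
2. f : B?  L(f) = {A, B, (B ⊔ A)} ∪ {¬B}
   clash {B, ¬B} at f — f ∈ B
3. f : C?  L(f) = {A, B, (B ⊔ A)} ∪ {¬C}
   clash {C, ¬C} at f — f ∈ C
4. Entailed for f: {A, B, C}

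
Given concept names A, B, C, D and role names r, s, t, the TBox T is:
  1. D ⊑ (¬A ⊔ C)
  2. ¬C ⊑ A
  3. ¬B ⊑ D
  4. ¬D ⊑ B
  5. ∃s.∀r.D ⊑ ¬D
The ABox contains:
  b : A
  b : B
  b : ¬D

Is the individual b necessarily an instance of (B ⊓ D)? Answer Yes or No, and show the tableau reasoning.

1. b : (B ⊓ D)?  L(b) = {A, B, ¬D} ∪ {(¬B ⊔ ¬D)}
   open: L(b) ⊇ {A, B, ¬D} — b ∉ (B ⊓ D) possible
2. Hence b : (B ⊓ D): not entailed.

No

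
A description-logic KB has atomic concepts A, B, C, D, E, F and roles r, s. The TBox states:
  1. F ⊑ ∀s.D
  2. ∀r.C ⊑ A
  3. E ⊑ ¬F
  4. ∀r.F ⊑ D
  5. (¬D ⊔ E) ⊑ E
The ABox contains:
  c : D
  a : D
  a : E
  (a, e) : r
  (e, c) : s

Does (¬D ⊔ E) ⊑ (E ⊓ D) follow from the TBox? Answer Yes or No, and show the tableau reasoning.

1. (¬D ⊔ E) ⊑ (E ⊓ D)  ⇔  ((¬D ⊔ E) ⊓ (¬E ⊔ ¬D)) unsat w.r.t. T
   apply at x₀: (¬D ⊔ E)⊑E
   open: L(x₀) ⊇ {E, ¬D, ¬F, ∃r.¬C, ∃r.¬F} (+ ∃-successors)
2. Hence (¬D ⊔ E) ⊑ (E ⊓ D): not entailed.

No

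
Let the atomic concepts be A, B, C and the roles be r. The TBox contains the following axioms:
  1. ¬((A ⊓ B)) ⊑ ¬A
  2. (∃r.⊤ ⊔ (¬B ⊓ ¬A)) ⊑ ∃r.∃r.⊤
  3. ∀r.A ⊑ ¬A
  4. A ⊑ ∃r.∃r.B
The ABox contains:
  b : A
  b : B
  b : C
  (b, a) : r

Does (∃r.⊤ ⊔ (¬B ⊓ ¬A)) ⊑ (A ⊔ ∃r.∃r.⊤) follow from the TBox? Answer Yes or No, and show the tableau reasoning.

Yes

1. (∃r.⊤ ⊔ (¬B ⊓ ¬A)) ⊑ (A ⊔ ∃r.∃r.⊤)  ⇔  ((∃r.⊤ ⊔ (¬B ⊓ ¬A)) ⊓ (¬A ⊓ ∀r.∀r.⊥)) unsat w.r.t. T
   all branches close; clash ⊥ at an ∃-successor
2. Hence (∃r.⊤ ⊔ (¬B ⊓ ¬A)) ⊑ (A ⊔ ∃r.∃r.⊤): entailed.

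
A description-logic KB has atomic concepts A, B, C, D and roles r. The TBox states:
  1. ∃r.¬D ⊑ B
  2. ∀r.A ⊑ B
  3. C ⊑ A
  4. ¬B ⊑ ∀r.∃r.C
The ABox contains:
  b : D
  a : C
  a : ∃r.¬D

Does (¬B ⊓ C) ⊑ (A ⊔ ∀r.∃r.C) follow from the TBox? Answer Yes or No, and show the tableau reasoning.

1. (¬B ⊓ C) ⊑ (A ⊔ ∀r.∃r.C)  ⇔  ((¬B ⊓ C) ⊓ (¬A ⊓ ∃r.∀r.¬C)) unsat w.r.t. T
   all branches close; clash {A, ¬A} at x₀
2. Hence (¬B ⊓ C) ⊑ (A ⊔ ∀r.∃r.C): entailed.

Yes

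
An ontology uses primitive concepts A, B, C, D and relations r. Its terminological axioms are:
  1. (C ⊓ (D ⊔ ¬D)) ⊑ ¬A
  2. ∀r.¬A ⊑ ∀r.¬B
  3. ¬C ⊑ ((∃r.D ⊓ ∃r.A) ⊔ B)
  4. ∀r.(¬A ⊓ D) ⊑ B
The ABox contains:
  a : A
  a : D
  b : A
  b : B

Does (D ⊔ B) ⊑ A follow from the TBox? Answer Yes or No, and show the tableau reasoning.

No

1. (D ⊔ B) ⊑ A  ⇔  ((D ⊔ B) ⊓ ¬A) unsat w.r.t. T
   open: L(x₀) ⊇ {C, D, ¬A, ∃r.(A ⊔ ¬D), ∃r.A} (+ ∃-successors)
2. Hence (D ⊔ B) ⊑ A: not entailed.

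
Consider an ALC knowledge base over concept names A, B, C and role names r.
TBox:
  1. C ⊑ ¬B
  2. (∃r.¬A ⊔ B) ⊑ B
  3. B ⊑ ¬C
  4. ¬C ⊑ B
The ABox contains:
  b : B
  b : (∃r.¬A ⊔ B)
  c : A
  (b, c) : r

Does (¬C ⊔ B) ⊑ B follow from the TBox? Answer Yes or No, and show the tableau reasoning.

1. (¬C ⊔ B) ⊑ B  ⇔  ((¬C ⊔ B) ⊓ ¬B) unsat w.r.t. T
   all branches close; clash {B, ¬B} at x₀
2. Hence (¬C ⊔ B) ⊑ B: entailed.

Yes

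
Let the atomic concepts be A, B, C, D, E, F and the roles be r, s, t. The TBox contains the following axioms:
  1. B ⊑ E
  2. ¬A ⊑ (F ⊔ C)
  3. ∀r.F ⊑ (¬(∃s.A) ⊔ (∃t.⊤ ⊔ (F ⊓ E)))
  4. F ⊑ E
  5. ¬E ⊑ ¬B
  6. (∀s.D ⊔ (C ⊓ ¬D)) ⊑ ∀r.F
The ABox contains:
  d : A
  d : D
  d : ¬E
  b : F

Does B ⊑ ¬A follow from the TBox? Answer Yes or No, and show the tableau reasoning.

1. B ⊑ ¬A  ⇔  (B ⊓ A) unsat w.r.t. T
   apply at x₀: B⊑E
   open: L(x₀) ⊇ {A, B, E, ¬C, ∃r.¬F, …} (+ ∃-successors)
2. Hence B ⊑ ¬A: not entailed.

No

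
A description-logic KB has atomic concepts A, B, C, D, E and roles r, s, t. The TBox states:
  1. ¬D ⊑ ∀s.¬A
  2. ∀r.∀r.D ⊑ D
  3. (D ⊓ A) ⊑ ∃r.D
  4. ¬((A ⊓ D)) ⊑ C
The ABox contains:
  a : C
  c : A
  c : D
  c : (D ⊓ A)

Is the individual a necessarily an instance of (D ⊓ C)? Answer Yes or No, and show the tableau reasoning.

1. a : (D ⊓ C)?  L(a) = {C} ∪ {(¬D ⊔ ¬C)}
   open: L(a) ⊇ {C, ¬D, ∀s.¬A, ∃r.∃r.¬D} (+ ∃-successors) — a ∉ (D ⊓ C) possible
2. Hence a : (D ⊓ C): not entailed.

No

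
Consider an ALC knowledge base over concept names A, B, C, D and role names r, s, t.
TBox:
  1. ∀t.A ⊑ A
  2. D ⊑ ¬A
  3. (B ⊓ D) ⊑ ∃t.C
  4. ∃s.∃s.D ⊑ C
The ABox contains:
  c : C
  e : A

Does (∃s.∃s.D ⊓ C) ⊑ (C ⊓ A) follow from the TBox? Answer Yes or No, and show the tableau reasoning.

1. (∃s.∃s.D ⊓ C) ⊑ (C ⊓ A)  ⇔  ((∃s.∃s.D ⊓ C) ⊓ (¬C ⊔ ¬A)) unsat w.r.t. T
   open: L(x₀) ⊇ {C, ¬A, ¬B, ∃s.∃s.D, ∃t.¬A} (+ ∃-successors)
2. Hence (∃s.∃s.D ⊓ C) ⊑ (C ⊓ A): not entailed.

No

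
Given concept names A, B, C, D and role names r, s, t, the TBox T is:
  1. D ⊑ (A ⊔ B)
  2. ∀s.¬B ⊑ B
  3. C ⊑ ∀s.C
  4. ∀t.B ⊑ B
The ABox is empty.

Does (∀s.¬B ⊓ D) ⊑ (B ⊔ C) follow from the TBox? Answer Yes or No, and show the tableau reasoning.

1. (∀s.¬B ⊓ D) ⊑ (B ⊔ C)  ⇔  ((∀s.¬B ⊓ D) ⊓ (¬B ⊓ ¬C)) unsat w.r.t. T
   all branches close; clash {B, ¬B} at x₀
2. Hence (∀s.¬B ⊓ D) ⊑ (B ⊔ C): entailed.

Yes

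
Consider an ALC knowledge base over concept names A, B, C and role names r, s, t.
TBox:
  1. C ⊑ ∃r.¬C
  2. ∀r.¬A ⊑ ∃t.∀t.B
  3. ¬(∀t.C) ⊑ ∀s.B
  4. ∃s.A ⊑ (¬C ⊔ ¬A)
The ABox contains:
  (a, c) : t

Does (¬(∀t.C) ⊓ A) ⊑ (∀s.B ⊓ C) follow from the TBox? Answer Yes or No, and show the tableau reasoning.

No

1. (¬(∀t.C) ⊓ A) ⊑ (∀s.B ⊓ C)  ⇔  ((∃t.¬C ⊓ A) ⊓ (∃s.¬B ⊔ ¬C)) unsat w.r.t. T
   apply at x₀: ¬(∀t.C)⊑∀s.B
   open: L(x₀) ⊇ {A, ¬C, ∀s.B, ∀s.¬A, ∃r.A, …} (+ ∃-successors)
2. Hence (¬(∀t.C) ⊓ A) ⊑ (∀s.B ⊓ C): not entailed.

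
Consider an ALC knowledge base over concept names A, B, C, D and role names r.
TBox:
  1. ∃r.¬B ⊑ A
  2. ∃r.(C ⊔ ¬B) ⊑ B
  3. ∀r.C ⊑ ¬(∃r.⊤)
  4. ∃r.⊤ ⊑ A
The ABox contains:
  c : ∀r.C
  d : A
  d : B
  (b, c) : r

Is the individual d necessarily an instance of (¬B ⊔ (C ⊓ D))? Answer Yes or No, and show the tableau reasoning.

1. d : (¬B ⊔ (C ⊓ D))?  L(d) = {A, B} ∪ {(B ⊓ (¬C ⊔ ¬D))}
   open: L(d) ⊇ {A, B, ¬C, ∃r.¬C} (+ ∃-successors) — d ∉ (¬B ⊔ (C ⊓ D)) possible
2. Hence d : (¬B ⊔ (C ⊓ D)): not entailed.

No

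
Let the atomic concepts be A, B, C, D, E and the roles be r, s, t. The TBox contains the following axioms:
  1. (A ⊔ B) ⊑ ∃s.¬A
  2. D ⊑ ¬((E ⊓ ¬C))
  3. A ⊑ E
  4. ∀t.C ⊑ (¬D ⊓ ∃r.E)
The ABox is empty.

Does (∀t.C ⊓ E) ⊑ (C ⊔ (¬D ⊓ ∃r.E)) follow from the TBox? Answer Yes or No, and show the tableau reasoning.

Yes

1. (∀t.C ⊓ E) ⊑ (C ⊔ (¬D ⊓ ∃r.E))  ⇔  ((∀t.C ⊓ E) ⊓ (¬C ⊓ (D ⊔ ∀r.¬E))) unsat w.r.t. T
   all branches close; clash {C, ¬C} at x₀
2. Hence (∀t.C ⊓ E) ⊑ (C ⊔ (¬D ⊓ ∃r.E)): entailed.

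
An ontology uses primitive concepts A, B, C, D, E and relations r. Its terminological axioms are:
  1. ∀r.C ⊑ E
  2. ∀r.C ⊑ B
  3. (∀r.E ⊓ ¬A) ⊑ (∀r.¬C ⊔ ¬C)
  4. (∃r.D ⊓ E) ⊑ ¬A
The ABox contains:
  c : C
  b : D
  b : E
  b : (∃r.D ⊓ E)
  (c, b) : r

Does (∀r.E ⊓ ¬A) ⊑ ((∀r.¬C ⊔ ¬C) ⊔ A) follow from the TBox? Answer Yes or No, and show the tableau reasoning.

1. (∀r.E ⊓ ¬A) ⊑ ((∀r.¬C ⊔ ¬C) ⊔ A)  ⇔  ((∀r.E ⊓ ¬A) ⊓ ((∃r.C ⊓ C) ⊓ ¬A)) unsat w.r.t. T
   all branches close; clash {C, ¬C} at x₀
2. Hence (∀r.E ⊓ ¬A) ⊑ ((∀r.¬C ⊔ ¬C) ⊔ A): entailed.

Yes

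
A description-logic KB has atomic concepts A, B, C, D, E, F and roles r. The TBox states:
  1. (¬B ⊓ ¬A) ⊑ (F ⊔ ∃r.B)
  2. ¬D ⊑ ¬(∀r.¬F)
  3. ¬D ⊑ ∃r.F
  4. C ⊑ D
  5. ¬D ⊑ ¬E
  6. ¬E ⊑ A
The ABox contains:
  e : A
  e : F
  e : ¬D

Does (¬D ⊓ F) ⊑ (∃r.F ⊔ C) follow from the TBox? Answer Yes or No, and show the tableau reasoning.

1. (¬D ⊓ F) ⊑ (∃r.F ⊔ C)  ⇔  ((¬D ⊓ F) ⊓ (∀r.¬F ⊓ ¬C)) unsat w.r.t. T
   all branches close; clash {F, ¬F} at an ∃-successor
2. Hence (¬D ⊓ F) ⊑ (∃r.F ⊔ C): entailed.

Yes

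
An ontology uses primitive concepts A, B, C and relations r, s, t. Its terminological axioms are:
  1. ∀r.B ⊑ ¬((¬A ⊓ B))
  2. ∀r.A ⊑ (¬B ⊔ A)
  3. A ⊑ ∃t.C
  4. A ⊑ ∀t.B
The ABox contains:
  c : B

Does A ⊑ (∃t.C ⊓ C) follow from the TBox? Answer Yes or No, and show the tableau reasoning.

No

1. A ⊑ (∃t.C ⊓ C)  ⇔  (A ⊓ (∀t.¬C ⊔ ¬C)) unsat w.r.t. T
   apply at x₀: A⊑∃t.C; A⊑∀t.B
   open: L(x₀) ⊇ {A, ¬C, ∀t.B, ∃r.¬A, ∃r.¬B, …} (+ ∃-successors)
2. Hence A ⊑ (∃t.C ⊓ C): not entailed.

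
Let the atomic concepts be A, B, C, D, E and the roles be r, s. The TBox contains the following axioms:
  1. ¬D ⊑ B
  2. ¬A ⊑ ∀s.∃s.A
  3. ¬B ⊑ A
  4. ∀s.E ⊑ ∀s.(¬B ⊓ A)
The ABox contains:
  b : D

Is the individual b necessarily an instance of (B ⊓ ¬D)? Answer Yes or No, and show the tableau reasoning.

1. b : (B ⊓ ¬D)?  L(b) = {D} ∪ {(¬B ⊔ D)}
   open: L(b) ⊇ {A, B, D, ∃s.¬E} (+ ∃-successors) — b ∉ (B ⊓ ¬D) possible
2. Hence b : (B ⊓ ¬D): not entailed.

No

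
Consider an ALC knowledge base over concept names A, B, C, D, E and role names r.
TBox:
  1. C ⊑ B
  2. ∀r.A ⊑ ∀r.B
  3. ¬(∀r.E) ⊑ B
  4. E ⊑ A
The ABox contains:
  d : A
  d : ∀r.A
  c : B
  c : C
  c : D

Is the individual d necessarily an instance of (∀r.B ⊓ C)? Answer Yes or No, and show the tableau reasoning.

No

1. d : (∀r.B ⊓ C)?  L(d) = {A, ∀r.A} ∪ {(∃r.¬B ⊔ ¬C)}
   apply at d: ∀r.A⊑∀r.B
   open: L(d) ⊇ {A, ¬C, ∀r.A, ∀r.B, ∀r.E} — d ∉ (∀r.B ⊓ C) possible
2. Hence d : (∀r.B ⊓ C): not entailed.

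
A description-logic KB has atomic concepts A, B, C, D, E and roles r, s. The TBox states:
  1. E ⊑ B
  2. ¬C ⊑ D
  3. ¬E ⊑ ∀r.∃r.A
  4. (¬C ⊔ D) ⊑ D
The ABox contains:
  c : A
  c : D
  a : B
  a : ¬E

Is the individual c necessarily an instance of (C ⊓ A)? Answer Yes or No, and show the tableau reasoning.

No

1. c : (C ⊓ A)?  L(c) = {A, D} ∪ {(¬C ⊔ ¬A)}
   open: L(c) ⊇ {A, D, ¬C, ¬E, ∀r.∃r.A} — c ∉ (C ⊓ A) possible
2. Hence c : (C ⊓ A): not entailed.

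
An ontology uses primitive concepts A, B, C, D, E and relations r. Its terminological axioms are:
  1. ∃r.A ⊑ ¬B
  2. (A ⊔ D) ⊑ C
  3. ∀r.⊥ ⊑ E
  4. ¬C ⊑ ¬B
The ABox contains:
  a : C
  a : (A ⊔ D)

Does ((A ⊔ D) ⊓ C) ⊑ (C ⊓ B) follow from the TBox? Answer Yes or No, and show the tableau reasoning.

1. ((A ⊔ D) ⊓ C) ⊑ (C ⊓ B)  ⇔  (((A ⊔ D) ⊓ C) ⊓ (¬C ⊔ ¬B)) unsat w.r.t. T
   open: L(x₀) ⊇ {A, C, ¬B, ∃r.⊤} (+ ∃-successors)
2. Hence ((A ⊔ D) ⊓ C) ⊑ (C ⊓ B): not entailed.

No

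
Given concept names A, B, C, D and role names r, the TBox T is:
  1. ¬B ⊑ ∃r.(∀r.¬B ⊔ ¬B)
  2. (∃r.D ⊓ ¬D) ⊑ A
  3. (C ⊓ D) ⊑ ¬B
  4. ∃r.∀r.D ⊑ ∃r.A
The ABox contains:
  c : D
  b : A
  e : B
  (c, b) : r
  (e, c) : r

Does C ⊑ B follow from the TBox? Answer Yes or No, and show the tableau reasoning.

1. C ⊑ B  ⇔  (C ⊓ ¬B) unsat w.r.t. T
   apply at x₀: ¬B⊑∃r.(∀r.¬B ⊔ ¬B)
   open: L(x₀) ⊇ {C, ¬B, ∀r.¬D, ∀r.∃r.¬D, ∃r.(∀r.¬B ⊔ ¬B)} (+ ∃-successors)
2. Hence C ⊑ B: not entailed.

No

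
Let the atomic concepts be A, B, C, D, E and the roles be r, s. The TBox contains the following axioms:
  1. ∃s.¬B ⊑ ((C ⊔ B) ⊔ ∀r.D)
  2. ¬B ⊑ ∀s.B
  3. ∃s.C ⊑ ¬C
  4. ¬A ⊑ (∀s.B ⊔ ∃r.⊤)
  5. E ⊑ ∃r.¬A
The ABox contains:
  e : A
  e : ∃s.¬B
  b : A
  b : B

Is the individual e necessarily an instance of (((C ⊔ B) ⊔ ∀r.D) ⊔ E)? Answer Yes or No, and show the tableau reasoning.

1. e : (((C ⊔ B) ⊔ ∀r.D) ⊔ E)?  L(e) = {A, ∃s.¬B} ∪ {(((¬C ⊓ ¬B) ⊓ ∃r.¬D) ⊓ ¬E)}
   clash {B, ¬B} at an ∃-successor — e ∈ (((C ⊔ B) ⊔ ∀r.D) ⊔ E)
2. Hence e : (((C ⊔ B) ⊔ ∀r.D) ⊔ E): entailed.

Yes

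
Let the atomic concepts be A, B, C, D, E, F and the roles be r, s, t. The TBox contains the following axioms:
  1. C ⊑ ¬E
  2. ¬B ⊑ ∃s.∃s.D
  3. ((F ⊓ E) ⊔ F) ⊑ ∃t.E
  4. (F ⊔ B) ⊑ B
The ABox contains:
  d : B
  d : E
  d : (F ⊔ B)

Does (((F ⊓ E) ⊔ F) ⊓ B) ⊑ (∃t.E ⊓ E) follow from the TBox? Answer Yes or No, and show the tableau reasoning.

1. (((F ⊓ E) ⊔ F) ⊓ B) ⊑ (∃t.E ⊓ E)  ⇔  ((((F ⊓ E) ⊔ F) ⊓ B) ⊓ (∀t.¬E ⊔ ¬E)) unsat w.r.t. T
   apply at x₀: ((F ⊓ E) ⊔ F)⊑∃t.E
   open: L(x₀) ⊇ {B, F, ¬C, ¬E, ∃t.E} (+ ∃-successors)
2. Hence (((F ⊓ E) ⊔ F) ⊓ B) ⊑ (∃t.E ⊓ E): not entailed.

No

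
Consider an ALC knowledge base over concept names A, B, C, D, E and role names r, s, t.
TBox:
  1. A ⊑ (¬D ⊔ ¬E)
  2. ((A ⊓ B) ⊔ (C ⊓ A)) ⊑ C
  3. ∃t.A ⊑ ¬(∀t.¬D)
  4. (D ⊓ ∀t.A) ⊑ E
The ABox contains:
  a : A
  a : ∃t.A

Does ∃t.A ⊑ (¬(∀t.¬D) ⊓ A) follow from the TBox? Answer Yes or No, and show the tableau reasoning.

1. ∃t.A ⊑ (¬(∀t.¬D) ⊓ A)  ⇔  (∃t.A ⊓ (∀t.¬D ⊔ ¬A)) unsat w.r.t. T
   apply at x₀: ∃t.A⊑¬(∀t.¬D)
   open: L(x₀) ⊇ {¬A, ¬D, ∃t.A, ∃t.D} (+ ∃-successors)
2. Hence ∃t.A ⊑ (¬(∀t.¬D) ⊓ A): not entailed.

No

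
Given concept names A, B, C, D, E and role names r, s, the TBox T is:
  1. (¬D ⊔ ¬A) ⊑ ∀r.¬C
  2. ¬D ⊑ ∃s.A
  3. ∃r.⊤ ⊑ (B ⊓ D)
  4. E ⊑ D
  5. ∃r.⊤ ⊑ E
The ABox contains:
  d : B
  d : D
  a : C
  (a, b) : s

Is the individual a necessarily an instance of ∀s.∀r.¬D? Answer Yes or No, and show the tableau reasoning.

1. a : ∀s.∀r.¬D?  L(a) = {C} ∪ {∃s.∃r.D}
   open: L(a) ⊇ {A, C, D, ∀r.⊥, ∃s.∃r.D} (+ ∃-successors) — a ∉ ∀s.∀r.¬D possible
2. Hence a : ∀s.∀r.¬D: not entailed.

No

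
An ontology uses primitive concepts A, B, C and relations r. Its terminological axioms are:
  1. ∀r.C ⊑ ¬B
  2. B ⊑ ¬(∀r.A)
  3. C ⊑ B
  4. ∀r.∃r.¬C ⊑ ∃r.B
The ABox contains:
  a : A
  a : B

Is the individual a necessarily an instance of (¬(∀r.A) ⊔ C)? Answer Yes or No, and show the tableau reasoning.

Yes

1. a : (¬(∀r.A) ⊔ C)?  L(a) = {A, B} ∪ {(∀r.A ⊓ ¬C)}
   clash {B, ¬B} at a — a ∈ (¬(∀r.A) ⊔ C)
2. Hence a : (¬(∀r.A) ⊔ C): entailed.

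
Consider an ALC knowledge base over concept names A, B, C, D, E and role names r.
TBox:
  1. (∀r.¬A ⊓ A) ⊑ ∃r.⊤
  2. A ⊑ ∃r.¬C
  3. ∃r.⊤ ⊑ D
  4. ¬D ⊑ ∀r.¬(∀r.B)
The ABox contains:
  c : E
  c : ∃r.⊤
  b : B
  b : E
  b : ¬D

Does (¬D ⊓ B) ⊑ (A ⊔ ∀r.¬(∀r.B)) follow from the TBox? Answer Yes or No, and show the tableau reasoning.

Yes

1. (¬D ⊓ B) ⊑ (A ⊔ ∀r.¬(∀r.B))  ⇔  ((¬D ⊓ B) ⊓ (¬A ⊓ ∃r.∀r.B)) unsat w.r.t. T
   all branches close; clash {D, ¬D} at x₀
2. Hence (¬D ⊓ B) ⊑ (A ⊔ ∀r.¬(∀r.B)): entailed.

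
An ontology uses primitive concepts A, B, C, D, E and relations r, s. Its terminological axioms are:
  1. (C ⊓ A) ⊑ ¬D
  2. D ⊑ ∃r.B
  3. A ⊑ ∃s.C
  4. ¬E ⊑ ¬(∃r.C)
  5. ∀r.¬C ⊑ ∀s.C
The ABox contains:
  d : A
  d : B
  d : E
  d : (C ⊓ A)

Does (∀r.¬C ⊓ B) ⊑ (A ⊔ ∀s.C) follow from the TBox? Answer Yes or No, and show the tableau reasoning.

1. (∀r.¬C ⊓ B) ⊑ (A ⊔ ∀s.C)  ⇔  ((∀r.¬C ⊓ B) ⊓ (¬A ⊓ ∃s.¬C)) unsat w.r.t. T
   all branches close; clash {C, ¬C} at an ∃-successor
2. Hence (∀r.¬C ⊓ B) ⊑ (A ⊔ ∀s.C): entailed.

Yes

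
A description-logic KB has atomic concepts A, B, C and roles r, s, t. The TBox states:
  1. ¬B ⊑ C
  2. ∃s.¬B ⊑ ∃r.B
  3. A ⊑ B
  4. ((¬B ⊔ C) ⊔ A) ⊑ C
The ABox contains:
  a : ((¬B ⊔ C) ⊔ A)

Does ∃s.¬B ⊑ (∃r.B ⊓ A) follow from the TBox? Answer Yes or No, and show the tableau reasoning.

1. ∃s.¬B ⊑ (∃r.B ⊓ A)  ⇔  (∃s.¬B ⊓ (∀r.¬B ⊔ ¬A)) unsat w.r.t. T
   apply at x₀: ∃s.¬B⊑∃r.B
   open: L(x₀) ⊇ {B, ¬A, ¬C, ∃r.B, ∃s.¬B} (+ ∃-successors)
2. Hence ∃s.¬B ⊑ (∃r.B ⊓ A): not entailed.

No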